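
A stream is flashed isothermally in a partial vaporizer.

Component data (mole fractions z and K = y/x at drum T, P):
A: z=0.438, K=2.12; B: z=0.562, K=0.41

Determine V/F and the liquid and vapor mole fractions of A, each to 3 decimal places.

V/F = 0.241, x_A = 0.345, y_A = 0.731

Rachford–Rice: g(V/F) = Σ zᵢ(Kᵢ−1)/(1+V/F(Kᵢ−1)) = 0.
Check two-phase: ΣzᵢKᵢ = 1.159 > 1 and Σzᵢ/Kᵢ = 1.577 > 1, so g(0) = 0.159 > 0 and g(1) = -0.577 < 0.
Binary case is linear: z₁(K₁−1)(1+V/F(K₂−1)) + z₂(K₂−1)(1+V/F(K₁−1)) = 0
⇒ V/F = [z₁(K₁−1)+z₂(K₂−1)] / [−(K₁−1)(K₂−1)] = 0.1590/0.6608 = 0.241
Compositions from xᵢ = zᵢ/(1+V/F(Kᵢ−1)), yᵢ = Kᵢxᵢ:
  A: x = 0.345, y = 0.731
  B: x = 0.655, y = 0.269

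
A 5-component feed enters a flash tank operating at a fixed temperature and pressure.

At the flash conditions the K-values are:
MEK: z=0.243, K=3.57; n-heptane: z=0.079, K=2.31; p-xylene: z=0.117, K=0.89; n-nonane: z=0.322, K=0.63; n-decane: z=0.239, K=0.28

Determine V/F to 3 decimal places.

Rachford–Rice: g(V/F) = Σ zᵢ(Kᵢ−1)/(1+V/F(Kᵢ−1)) = 0.
Check two-phase: ΣzᵢKᵢ = 1.424 > 1 and Σzᵢ/Kᵢ = 1.598 > 1, so g(0) = 0.424 > 0 and g(1) = -0.598 < 0.
Newton–Raphson from V/F = 0.5:
  V/F = 0.500: g = -0.0928, g' = -0.727 → V/F = 0.372
  V/F = 0.372: g = 0.0020, g' = -0.772 → V/F = 0.375
Converged at V/F = 0.375.

V/F = 0.375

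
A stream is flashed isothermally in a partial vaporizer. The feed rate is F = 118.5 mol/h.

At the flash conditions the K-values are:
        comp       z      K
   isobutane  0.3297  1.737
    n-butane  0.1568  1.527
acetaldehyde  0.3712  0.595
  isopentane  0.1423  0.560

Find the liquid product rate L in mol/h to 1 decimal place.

L = 70.9 mol/h

Newton iteration, ψ⁰ = 0.35:
  ψ = 0.3500: g = 0.01375, g' = -0.2654 → ψ = 0.4018
  ψ = 0.4018: g = 0.00005, g' = -0.2638 → ψ = 0.4020
Converged at ψ = 0.4020.
Then V = ψ·F = 0.4020·118.5 = 47.6 mol/h and L = F − V = 70.9 mol/h.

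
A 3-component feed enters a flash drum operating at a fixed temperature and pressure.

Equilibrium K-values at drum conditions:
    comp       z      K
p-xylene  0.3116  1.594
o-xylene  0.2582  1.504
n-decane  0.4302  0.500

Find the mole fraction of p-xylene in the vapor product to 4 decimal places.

Let ψ = V/F and solve Σ zᵢ(Kᵢ−1)/(1+ψ(Kᵢ−1)) = 0.
Feasibility: ΣzᵢKᵢ = 1.1001, Σzᵢ/Kᵢ = 1.2276 — both > 1, two phases present.
Iterate (Newton) starting at ψ = 0.53:
  ψ = 0.5300: g = -0.04918, g' = -0.3035 → ψ = 0.3680
  ψ = 0.3680: g = -0.00193, g' = -0.2822 → ψ = 0.3611
Converged at ψ = 0.3611.
Compositions from xᵢ = zᵢ/(1+ψ(Kᵢ−1)), yᵢ = Kᵢxᵢ:
  p-xylene: x = 0.2566, y = 0.4090
  o-xylene: x = 0.2184, y = 0.3285
  n-decane: x = 0.5250, y = 0.2625

y_p-xylene = 0.4090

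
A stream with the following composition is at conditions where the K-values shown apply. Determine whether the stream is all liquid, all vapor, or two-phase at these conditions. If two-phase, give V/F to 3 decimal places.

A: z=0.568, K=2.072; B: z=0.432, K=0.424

two-phase, V/F = 0.583

ΣzᵢKᵢ = 1.360; Σzᵢ/Kᵢ = 1.293.
Both exceed 1, so a two-phase solution exists.
Let ψ = V/F and solve Σ zᵢ(Kᵢ−1)/(1+ψ(Kᵢ−1)) = 0.
Newton iteration, ψ⁰ = 0.32:
  ψ = 0.320: g = 0.1483, g' = -0.577 → ψ = 0.577
  ψ = 0.577: g = 0.0036, g' = -0.571 → ψ = 0.583
Converged at ψ = 0.583.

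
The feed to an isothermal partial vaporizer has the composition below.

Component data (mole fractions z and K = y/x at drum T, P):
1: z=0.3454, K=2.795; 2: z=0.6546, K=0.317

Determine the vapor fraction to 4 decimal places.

ψ = 0.1410

Iterate (Newton) starting at ψ = 0.42:
  ψ = 0.4200: g = -0.27344, g' = -0.9622 → ψ = 0.1358
  ψ = 0.1358: g = 0.00566, g' = -1.0904 → ψ = 0.1410
Converged at ψ = 0.1410.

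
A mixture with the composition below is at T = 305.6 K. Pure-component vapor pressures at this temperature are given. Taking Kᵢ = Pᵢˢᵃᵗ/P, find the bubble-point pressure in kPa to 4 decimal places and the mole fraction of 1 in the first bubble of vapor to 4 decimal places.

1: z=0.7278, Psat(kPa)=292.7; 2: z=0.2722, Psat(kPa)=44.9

Pbub = 225.2488 kPa, y_1 = 0.9457

At the bubble point ψ → 0, so ΣzᵢKᵢ = 1 with Kᵢ = Pᵢˢᵃᵗ/P ⇒ P = ΣzᵢPᵢˢᵃᵗ.
P = 0.7278·292.7 + 0.2722·44.9 = 225.2488 kPa
yᵢ = zᵢPᵢˢᵃᵗ/P ⇒ y_1 = 0.7278·292.7/225.2488 = 0.9457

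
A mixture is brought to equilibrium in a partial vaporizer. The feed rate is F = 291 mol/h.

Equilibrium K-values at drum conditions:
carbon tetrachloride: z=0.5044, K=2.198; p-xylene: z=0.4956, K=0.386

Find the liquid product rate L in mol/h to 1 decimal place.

Rachford–Rice: g(ψ) = Σ zᵢ(Kᵢ−1)/(1+ψ(Kᵢ−1)) = 0.
Feasibility: ΣzᵢKᵢ = 1.3000, Σzᵢ/Kᵢ = 1.5134 — both > 1, two phases present.
Binary case is linear: z₁(K₁−1)(1+ψ(K₂−1)) + z₂(K₂−1)(1+ψ(K₁−1)) = 0
⇒ ψ = [z₁(K₁−1)+z₂(K₂−1)] / [−(K₁−1)(K₂−1)] = 0.29997/0.73557 = 0.4078
Then V = ψ·F = 0.4078·291 = 118.7 mol/h and L = F − V = 172.3 mol/h.

L = 172.3 mol/h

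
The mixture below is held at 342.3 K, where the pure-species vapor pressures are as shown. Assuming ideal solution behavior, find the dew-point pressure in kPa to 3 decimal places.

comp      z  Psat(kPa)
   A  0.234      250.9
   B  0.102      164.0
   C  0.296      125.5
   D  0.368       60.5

At the dew point ψ → 1, so Σzᵢ/Kᵢ = 1 with Kᵢ = Pᵢˢᵃᵗ/P ⇒ 1/P = Σzᵢ/Pᵢˢᵃᵗ.
1/P = 0.234/250.9 + 0.102/164.0 + 0.296/125.5 + 0.368/60.5 = 0.009996 ⇒ P = 100.042 kPa

Pdew = 100.042 kPa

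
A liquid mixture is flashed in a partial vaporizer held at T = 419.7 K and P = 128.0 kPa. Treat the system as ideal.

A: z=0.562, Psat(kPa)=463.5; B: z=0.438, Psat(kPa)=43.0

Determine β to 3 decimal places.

β = 0.679

Raoult's law: Kᵢ = Pᵢˢᵃᵗ/P = Pᵢˢᵃᵗ/128.0.
  K_A = 463.5/128.0 = 3.62109, K_B = 43.0/128.0 = 0.33594
Binary case is linear: z₁(K₁−1)(1+β(K₂−1)) + z₂(K₂−1)(1+β(K₁−1)) = 0
⇒ β = [z₁(K₁−1)+z₂(K₂−1)] / [−(K₁−1)(K₂−1)] = 1.1822/1.7406 = 0.679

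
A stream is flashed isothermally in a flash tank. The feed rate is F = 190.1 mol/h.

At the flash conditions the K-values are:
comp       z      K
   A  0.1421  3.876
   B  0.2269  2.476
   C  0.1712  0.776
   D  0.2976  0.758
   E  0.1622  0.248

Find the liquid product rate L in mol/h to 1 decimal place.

L = 83.0 mol/h

Let ψ = V/F and solve Σ zᵢ(Kᵢ−1)/(1+ψ(Kᵢ−1)) = 0.
g(0) = ΣzᵢKᵢ − 1 = 0.5112 and g(1) = 1 − Σzᵢ/Kᵢ = -0.3956, so a root lies in (0, 1).
Newton–Raphson from ψ = 0.53:
  ψ = 0.5300: g = 0.02087, g' = -0.6276 → ψ = 0.5633
  ψ = 0.5633: g = -0.00001, g' = -0.6293 → ψ = 0.5632
Converged at ψ = 0.5632.
Then V = ψ·F = 0.5632·190.1 = 107.1 mol/h and L = F − V = 83.0 mol/h.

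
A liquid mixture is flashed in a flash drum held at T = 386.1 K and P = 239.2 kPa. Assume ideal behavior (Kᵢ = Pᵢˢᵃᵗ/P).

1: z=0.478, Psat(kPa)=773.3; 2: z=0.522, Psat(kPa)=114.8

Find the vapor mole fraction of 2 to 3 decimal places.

Raoult's law: Kᵢ = Pᵢˢᵃᵗ/P = Pᵢˢᵃᵗ/239.2.
  K_1 = 773.3/239.2 = 3.23286, K_2 = 114.8/239.2 = 0.47993
Binary case is linear: z₁(K₁−1)(1+ψ(K₂−1)) + z₂(K₂−1)(1+ψ(K₁−1)) = 0
⇒ ψ = [z₁(K₁−1)+z₂(K₂−1)] / [−(K₁−1)(K₂−1)] = 0.7958/1.1612 = 0.685
Compositions from xᵢ = zᵢ/(1+ψ(Kᵢ−1)), yᵢ = Kᵢxᵢ:
  1: x = 0.189, y = 0.611
  2: x = 0.811, y = 0.389

y_2 = 0.389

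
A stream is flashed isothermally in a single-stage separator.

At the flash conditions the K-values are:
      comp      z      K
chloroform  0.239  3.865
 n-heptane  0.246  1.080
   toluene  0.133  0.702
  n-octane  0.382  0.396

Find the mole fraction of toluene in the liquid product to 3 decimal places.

Let ψ = V/F and solve Σ zᵢ(Kᵢ−1)/(1+ψ(Kᵢ−1)) = 0.
g(0) = ΣzᵢKᵢ − 1 = 0.434 and g(1) = 1 − Σzᵢ/Kᵢ = -0.444, so a root lies in (0, 1).
Newton–Raphson from ψ = 0.44:
  ψ = 0.440: g = -0.0379, g' = -0.659 → ψ = 0.382
  ψ = 0.382: g = 0.0010, g' = -0.699 → ψ = 0.384
Converged at ψ = 0.384.
Compositions from xᵢ = zᵢ/(1+ψ(Kᵢ−1)), yᵢ = Kᵢxᵢ:
  chloroform: x = 0.114, y = 0.440
  n-heptane: x = 0.239, y = 0.258
  toluene: x = 0.150, y = 0.105
  n-octane: x = 0.497, y = 0.197

x_toluene = 0.150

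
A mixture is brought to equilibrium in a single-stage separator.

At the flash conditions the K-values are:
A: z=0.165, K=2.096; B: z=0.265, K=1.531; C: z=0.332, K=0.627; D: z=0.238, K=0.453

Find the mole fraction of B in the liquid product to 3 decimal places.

x_B = 0.241

Let β = V/F and solve Σ zᵢ(Kᵢ−1)/(1+β(Kᵢ−1)) = 0.
g(0) = ΣzᵢKᵢ − 1 = 0.068 and g(1) = 1 − Σzᵢ/Kᵢ = -0.307, so a root lies in (0, 1).
Newton–Raphson from β = 0.68:
  β = 0.680: g = -0.1662, g' = -0.369 → β = 0.229
  β = 0.229: g = -0.0143, g' = -0.334 → β = 0.186
  β = 0.186: g = 0.0001, g' = -0.340 → β = 0.187
Converged at β = 0.187.
Compositions from xᵢ = zᵢ/(1+β(Kᵢ−1)), yᵢ = Kᵢxᵢ:
  A: x = 0.137, y = 0.287
  B: x = 0.241, y = 0.369
  C: x = 0.357, y = 0.224
  D: x = 0.265, y = 0.120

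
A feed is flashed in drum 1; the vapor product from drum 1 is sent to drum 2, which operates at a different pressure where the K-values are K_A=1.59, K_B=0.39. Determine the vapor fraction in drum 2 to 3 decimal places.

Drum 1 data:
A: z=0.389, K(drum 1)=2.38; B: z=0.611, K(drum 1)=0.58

Drum 1:
Material balance + equilibrium reduce to Σ zᵢ(Kᵢ−1)/(1+ψ₁(Kᵢ−1)) = 0.
g(0) = ΣzᵢKᵢ − 1 = 0.280 and g(1) = 1 − Σzᵢ/Kᵢ = -0.217, so a root lies in (0, 1).
Binary case is linear: z₁(K₁−1)(1+ψ₁(K₂−1)) + z₂(K₂−1)(1+ψ₁(K₁−1)) = 0
⇒ ψ₁ = [z₁(K₁−1)+z₂(K₂−1)] / [−(K₁−1)(K₂−1)] = 0.2802/0.5796 = 0.483
Drum-1 compositions:
  A: x = 0.233, y = 0.555
  B: x = 0.767, y = 0.445
Drum-2 feed = drum-1 vapor: z₂ = (0.5553, 0.4447).
Drum 2:
Material balance + equilibrium reduce to Σ zᵢ(Kᵢ−1)/(1+ψ₂(Kᵢ−1)) = 0.
Feasibility: ΣzᵢKᵢ = 1.056, Σzᵢ/Kᵢ = 1.489 — both > 1, two phases present.
Iterate (Newton) starting at ψ₂ = 0.5:
  ψ₂ = 0.500: g = -0.1373, g' = -0.458 → ψ₂ = 0.200
  ψ₂ = 0.200: g = -0.0159, g' = -0.369 → ψ₂ = 0.157
Converged at ψ₂ = 0.157.
  A: x = 0.508, y = 0.808
  B: x = 0.492, y = 0.192

V/F (drum 2) = 0.157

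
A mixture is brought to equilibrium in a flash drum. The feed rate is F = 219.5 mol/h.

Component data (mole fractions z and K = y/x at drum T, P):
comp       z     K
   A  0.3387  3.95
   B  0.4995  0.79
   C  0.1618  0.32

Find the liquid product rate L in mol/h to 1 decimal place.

L = 68.3 mol/h

Rachford–Rice: g(ψ) = Σ zᵢ(Kᵢ−1)/(1+ψ(Kᵢ−1)) = 0.
g(0) = ΣzᵢKᵢ − 1 = 0.7842 and g(1) = 1 − Σzᵢ/Kᵢ = -0.2237, so a root lies in (0, 1).
Newton–Raphson from ψ = 0.5:
  ψ = 0.5000: g = 0.11980, g' = -0.6804 → ψ = 0.6761
  ψ = 0.6761: g = 0.00778, g' = -0.6150 → ψ = 0.6887
Converged at ψ = 0.6887.
Then V = ψ·F = 0.6887·219.5 = 151.2 mol/h and L = F − V = 68.3 mol/h.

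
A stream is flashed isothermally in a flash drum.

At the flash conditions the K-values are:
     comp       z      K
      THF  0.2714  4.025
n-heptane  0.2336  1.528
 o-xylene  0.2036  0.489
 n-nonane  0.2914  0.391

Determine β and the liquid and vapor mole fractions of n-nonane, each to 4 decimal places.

Iterate (Newton) starting at β = 0.42:
  β = 0.4200: g = 0.09162, g' = -0.8067 → β = 0.5336
  β = 0.5336: g = 0.00437, g' = -0.7407 → β = 0.5395
Converged at β = 0.5395.
Compositions from xᵢ = zᵢ/(1+β(Kᵢ−1)), yᵢ = Kᵢxᵢ:
  THF: x = 0.1031, y = 0.4151
  n-heptane: x = 0.1818, y = 0.2778
  o-xylene: x = 0.2811, y = 0.1375
  n-nonane: x = 0.4340, y = 0.1697

β = 0.5395, x_n-nonane = 0.4340, y_n-nonane = 0.1697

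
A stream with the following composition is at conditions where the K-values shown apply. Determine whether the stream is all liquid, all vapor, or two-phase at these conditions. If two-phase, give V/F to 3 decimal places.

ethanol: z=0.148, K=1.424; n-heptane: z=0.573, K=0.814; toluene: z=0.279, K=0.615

ΣzᵢKᵢ = 0.849; Σzᵢ/Kᵢ = 1.262.
Since ΣzᵢKᵢ < 1 the mixture is below its bubble point — single liquid phase.

all liquid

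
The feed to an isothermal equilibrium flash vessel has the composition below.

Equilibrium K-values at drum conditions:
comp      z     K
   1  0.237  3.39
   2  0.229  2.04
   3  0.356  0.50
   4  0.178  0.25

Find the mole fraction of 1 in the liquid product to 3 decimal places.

Let β = V/F and solve Σ zᵢ(Kᵢ−1)/(1+β(Kᵢ−1)) = 0.
Check two-phase: ΣzᵢKᵢ = 1.493 > 1 and Σzᵢ/Kᵢ = 1.606 > 1, so g(0) = 0.493 > 0 and g(1) = -0.606 < 0.
Iterate (Newton) starting at β = 0.6:
  β = 0.600: g = -0.1176, g' = -0.835 → β = 0.459
  β = 0.459: g = -0.0034, g' = -0.804 → β = 0.455
Converged at β = 0.455.
Compositions from xᵢ = zᵢ/(1+β(Kᵢ−1)), yᵢ = Kᵢxᵢ:
  1: x = 0.114, y = 0.385
  2: x = 0.155, y = 0.317
  3: x = 0.461, y = 0.230
  4: x = 0.270, y = 0.068

x_1 = 0.114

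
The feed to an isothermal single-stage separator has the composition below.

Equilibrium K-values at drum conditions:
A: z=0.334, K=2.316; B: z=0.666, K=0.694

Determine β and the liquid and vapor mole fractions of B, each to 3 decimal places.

β = 0.585, x_B = 0.811, y_B = 0.563

Rachford–Rice: g(β) = Σ zᵢ(Kᵢ−1)/(1+β(Kᵢ−1)) = 0.
Feasibility: ΣzᵢKᵢ = 1.236, Σzᵢ/Kᵢ = 1.104 — both > 1, two phases present.
Binary case is linear: z₁(K₁−1)(1+β(K₂−1)) + z₂(K₂−1)(1+β(K₁−1)) = 0
⇒ β = [z₁(K₁−1)+z₂(K₂−1)] / [−(K₁−1)(K₂−1)] = 0.2357/0.4027 = 0.585
Compositions from xᵢ = zᵢ/(1+β(Kᵢ−1)), yᵢ = Kᵢxᵢ:
  A: x = 0.189, y = 0.437
  B: x = 0.811, y = 0.563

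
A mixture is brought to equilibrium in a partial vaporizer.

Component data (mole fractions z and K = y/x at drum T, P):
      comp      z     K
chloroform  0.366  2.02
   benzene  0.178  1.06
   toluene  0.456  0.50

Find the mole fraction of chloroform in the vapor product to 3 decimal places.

Newton–Raphson from ψ = 0.38:
  ψ = 0.380: g = -0.0020, g' = -0.372 → ψ = 0.375
Converged at ψ = 0.375.
Compositions from xᵢ = zᵢ/(1+ψ(Kᵢ−1)), yᵢ = Kᵢxᵢ:
  chloroform: x = 0.265, y = 0.535
  benzene: x = 0.174, y = 0.185
  toluene: x = 0.561, y = 0.281

y_chloroform = 0.535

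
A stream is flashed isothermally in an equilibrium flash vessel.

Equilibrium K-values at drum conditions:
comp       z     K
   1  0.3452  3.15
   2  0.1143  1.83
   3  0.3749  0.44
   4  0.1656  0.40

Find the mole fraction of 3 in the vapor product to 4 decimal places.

Material balance + equilibrium reduce to Σ zᵢ(Kᵢ−1)/(1+V/F(Kᵢ−1)) = 0.
g(0) = ΣzᵢKᵢ − 1 = 0.5277 and g(1) = 1 − Σzᵢ/Kᵢ = -0.4381, so a root lies in (0, 1).
Newton iteration, V/F⁰ = 0.5:
  V/F = 0.5000: g = -0.00881, g' = -0.7584 → V/F = 0.4884
Converged at V/F = 0.4884.
Compositions from xᵢ = zᵢ/(1+V/F(Kᵢ−1)), yᵢ = Kᵢxᵢ:
  1: x = 0.1684, y = 0.5304
  2: x = 0.0813, y = 0.1488
  3: x = 0.5160, y = 0.2271
  4: x = 0.2342, y = 0.0937

y_3 = 0.2271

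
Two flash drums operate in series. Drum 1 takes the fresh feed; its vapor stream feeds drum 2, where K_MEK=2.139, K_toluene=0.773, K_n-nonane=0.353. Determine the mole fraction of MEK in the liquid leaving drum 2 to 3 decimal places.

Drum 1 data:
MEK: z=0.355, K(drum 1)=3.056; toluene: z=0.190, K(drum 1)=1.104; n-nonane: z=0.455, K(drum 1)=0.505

Drum 1:
Rachford–Rice: g(ψ₁) = Σ zᵢ(Kᵢ−1)/(1+ψ₁(Kᵢ−1)) = 0.
g(0) = ΣzᵢKᵢ − 1 = 0.524 and g(1) = 1 − Σzᵢ/Kᵢ = -0.189, so a root lies in (0, 1).
Iterate (Newton) starting at ψ₁ = 0.5:
  ψ₁ = 0.500: g = 0.0794, g' = -0.564 → ψ₁ = 0.641
  ψ₁ = 0.641: g = 0.0036, g' = -0.520 → ψ₁ = 0.648
Converged at ψ₁ = 0.648.
Drum-1 compositions:
  MEK: x = 0.152, y = 0.465
  toluene: x = 0.178, y = 0.197
  n-nonane: x = 0.670, y = 0.338
Drum-2 feed = drum-1 vapor: z₂ = (0.4653, 0.1965, 0.3382).
Drum 2:
Material balance + equilibrium reduce to Σ zᵢ(Kᵢ−1)/(1+ψ₂(Kᵢ−1)) = 0.
g(0) = ΣzᵢKᵢ − 1 = 0.266 and g(1) = 1 − Σzᵢ/Kᵢ = -0.430, so a root lies in (0, 1).
Newton iteration, ψ₂⁰ = 0.7:
  ψ₂ = 0.700: g = -0.1582, g' = -0.674 → ψ₂ = 0.465
  ψ₂ = 0.465: g = -0.0166, g' = -0.560 → ψ₂ = 0.436
Converged at ψ₂ = 0.436.
  MEK: x = 0.311, y = 0.665
  toluene: x = 0.218, y = 0.169
  n-nonane: x = 0.471, y = 0.166

x_MEK (drum 2) = 0.311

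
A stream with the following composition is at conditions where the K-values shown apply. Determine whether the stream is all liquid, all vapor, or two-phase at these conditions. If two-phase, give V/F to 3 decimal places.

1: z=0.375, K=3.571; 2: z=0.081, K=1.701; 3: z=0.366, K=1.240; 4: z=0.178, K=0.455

ΣzᵢKᵢ = 2.012; Σzᵢ/Kᵢ = 0.839.
Since Σzᵢ/Kᵢ < 1 the mixture is above its dew point — single vapor phase.

all vapor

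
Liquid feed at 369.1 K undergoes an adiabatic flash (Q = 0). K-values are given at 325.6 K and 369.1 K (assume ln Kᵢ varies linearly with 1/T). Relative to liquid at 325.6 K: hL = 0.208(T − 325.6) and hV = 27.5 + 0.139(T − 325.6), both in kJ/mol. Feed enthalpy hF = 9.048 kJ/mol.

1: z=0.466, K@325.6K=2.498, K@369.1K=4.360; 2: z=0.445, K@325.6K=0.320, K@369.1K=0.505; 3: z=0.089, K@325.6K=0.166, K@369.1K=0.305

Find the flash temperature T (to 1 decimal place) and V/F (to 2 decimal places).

Adiabatic flash: solve Rachford–Rice at each trial T, then check hF = ψ·hV(T) + (1−ψ)·hL(T).
  T = 325.6 K: K = (2.498, 0.320, 0.166), RR gives ψ = 0.303, H_out = 8.323 kJ/mol
  T = 369.1 K: K = (4.360, 0.505, 0.305), RR gives ψ = 0.711, H_out = 26.462 kJ/mol
  T = 347.4 K: K = (3.360, 0.408, 0.229), RR gives ψ = 0.519, H_out = 18.021 kJ/mol
  T = 336.5 K: K = (2.911, 0.363, 0.196), RR gives ψ = 0.419, H_out = 13.470 kJ/mol
  T = 331.1 K: K = (2.702, 0.341, 0.181), RR gives ψ = 0.364, H_out = 11.023 kJ/mol
  T = 328.4 K: K = (2.601, 0.331, 0.173), RR gives ψ = 0.335, H_out = 9.728 kJ/mol
  T = 327.0 K: K = (2.549, 0.325, 0.170), RR gives ψ = 0.319, H_out = 9.034 kJ/mol
Linear interpolation between T = 327.0 (H_out = 9.034) and T = 328.4 (H_out = 9.728) on hF = 9.048 gives T ≈ 327.0 K, at which ψ = 0.32.

T = 327.0 K, V/F = 0.32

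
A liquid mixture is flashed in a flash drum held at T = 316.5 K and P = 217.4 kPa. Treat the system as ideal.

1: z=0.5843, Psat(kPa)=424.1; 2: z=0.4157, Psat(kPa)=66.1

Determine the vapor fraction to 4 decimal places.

Raoult's law: Kᵢ = Pᵢˢᵃᵗ/P = Pᵢˢᵃᵗ/217.4.
  K_1 = 424.1/217.4 = 1.950782, K_2 = 66.1/217.4 = 0.304048
Material balance + equilibrium reduce to Σ zᵢ(Kᵢ−1)/(1+ψ(Kᵢ−1)) = 0.
Check two-phase: ΣzᵢKᵢ = 1.2662 > 1 and Σzᵢ/Kᵢ = 1.6667 > 1, so g(0) = 0.2662 > 0 and g(1) = -0.6667 < 0.
Binary case is linear: z₁(K₁−1)(1+ψ(K₂−1)) + z₂(K₂−1)(1+ψ(K₁−1)) = 0
⇒ ψ = [z₁(K₁−1)+z₂(K₂−1)] / [−(K₁−1)(K₂−1)] = 0.26623/0.66170 = 0.4024

ψ = 0.4024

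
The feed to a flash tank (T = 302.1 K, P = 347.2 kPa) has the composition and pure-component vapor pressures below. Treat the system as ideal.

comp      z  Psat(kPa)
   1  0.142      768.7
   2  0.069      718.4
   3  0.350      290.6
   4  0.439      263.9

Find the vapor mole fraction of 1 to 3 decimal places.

Raoult's law: Kᵢ = Pᵢˢᵃᵗ/P = Pᵢˢᵃᵗ/347.2.
  K_1 = 768.7/347.2 = 2.21400, K_2 = 718.4/347.2 = 2.06912, K_3 = 290.6/347.2 = 0.83698, K_4 = 263.9/347.2 = 0.76008
Newton iteration, ψ⁰ = 0.5:
  ψ = 0.500: g = -0.0265, g' = -0.158 → ψ = 0.333
  ψ = 0.333: g = 0.0024, g' = -0.189 → ψ = 0.345
  ψ = 0.345: g = 0.0000, g' = -0.186 → ψ = 0.346
Converged at ψ = 0.346.
Compositions from xᵢ = zᵢ/(1+ψ(Kᵢ−1)), yᵢ = Kᵢxᵢ:
  1: x = 0.100, y = 0.221
  2: x = 0.050, y = 0.104
  3: x = 0.371, y = 0.310
  4: x = 0.479, y = 0.364

y_1 = 0.221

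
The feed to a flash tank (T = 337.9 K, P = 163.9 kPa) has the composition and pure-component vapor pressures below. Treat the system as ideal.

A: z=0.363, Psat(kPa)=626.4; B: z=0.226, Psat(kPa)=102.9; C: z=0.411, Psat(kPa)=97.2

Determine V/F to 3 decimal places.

V/F = 0.694

Raoult's law: Kᵢ = Pᵢˢᵃᵗ/P = Pᵢˢᵃᵗ/163.9.
  K_A = 626.4/163.9 = 3.82184, K_B = 102.9/163.9 = 0.62782, K_C = 97.2/163.9 = 0.59304
Rachford–Rice: g(V/F) = Σ zᵢ(Kᵢ−1)/(1+V/F(Kᵢ−1)) = 0.
Check two-phase: ΣzᵢKᵢ = 1.773 > 1 and Σzᵢ/Kᵢ = 1.148 > 1, so g(0) = 0.773 > 0 and g(1) = -0.148 < 0.
Newton iteration, V/F⁰ = 0.6:
  V/F = 0.600: g = 0.0508, g' = -0.570 → V/F = 0.689
  V/F = 0.689: g = 0.0023, g' = -0.521 → V/F = 0.694
Converged at V/F = 0.694.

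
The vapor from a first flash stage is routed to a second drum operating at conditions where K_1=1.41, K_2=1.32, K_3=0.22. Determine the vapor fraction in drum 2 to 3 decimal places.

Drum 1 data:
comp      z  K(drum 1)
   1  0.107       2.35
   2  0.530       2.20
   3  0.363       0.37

V/F (drum 2) = 0.240

Drum 1:
Material balance + equilibrium reduce to Σ zᵢ(Kᵢ−1)/(1+ψ₁(Kᵢ−1)) = 0.
g(0) = ΣzᵢKᵢ − 1 = 0.552 and g(1) = 1 − Σzᵢ/Kᵢ = -0.268, so a root lies in (0, 1).
Iterate (Newton) starting at ψ₁ = 0.5:
  ψ₁ = 0.500: g = 0.1499, g' = -0.675 → ψ₁ = 0.722
  ψ₁ = 0.722: g = -0.0057, g' = -0.754 → ψ₁ = 0.715
Converged at ψ₁ = 0.715.
Drum-1 compositions:
  1: x = 0.054, y = 0.128
  2: x = 0.285, y = 0.628
  3: x = 0.660, y = 0.244
Drum-2 feed = drum-1 vapor: z₂ = (0.1280, 0.6277, 0.2443).
Drum 2:
Rachford–Rice: g(ψ₂) = Σ zᵢ(Kᵢ−1)/(1+ψ₂(Kᵢ−1)) = 0.
Check two-phase: ΣzᵢKᵢ = 1.063 > 1 and Σzᵢ/Kᵢ = 1.677 > 1, so g(0) = 0.063 > 0 and g(1) = -0.677 < 0.
Iterate (Newton) starting at ψ₂ = 0.5:
  ψ₂ = 0.500: g = -0.0956, g' = -0.462 → ψ₂ = 0.293
  ψ₂ = 0.293: g = -0.0165, g' = -0.321 → ψ₂ = 0.242
  ψ₂ = 0.242: g = -0.0006, g' = -0.299 → ψ₂ = 0.240
Converged at ψ₂ = 0.240.
  1: x = 0.117, y = 0.164
  2: x = 0.583, y = 0.770
  3: x = 0.300, y = 0.066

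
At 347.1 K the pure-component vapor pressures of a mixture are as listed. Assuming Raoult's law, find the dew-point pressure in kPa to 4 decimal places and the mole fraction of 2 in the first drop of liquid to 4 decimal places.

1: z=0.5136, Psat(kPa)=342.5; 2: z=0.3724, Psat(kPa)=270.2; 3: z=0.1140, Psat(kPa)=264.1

Pdew = 302.1646 kPa, x_2 = 0.4165

At the dew point ψ → 1, so Σzᵢ/Kᵢ = 1 with Kᵢ = Pᵢˢᵃᵗ/P ⇒ 1/P = Σzᵢ/Pᵢˢᵃᵗ.
1/P = 0.5136/342.5 + 0.3724/270.2 + 0.1140/264.1 = 0.0033095 ⇒ P = 302.1646 kPa
xᵢ = zᵢP/Pᵢˢᵃᵗ ⇒ x_2 = 0.3724·302.1646/270.2 = 0.4165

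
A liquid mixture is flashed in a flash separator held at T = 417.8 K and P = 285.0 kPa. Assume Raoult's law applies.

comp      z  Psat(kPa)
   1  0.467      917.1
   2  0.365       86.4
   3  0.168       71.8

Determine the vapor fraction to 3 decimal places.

Raoult's law: Kᵢ = Pᵢˢᵃᵗ/P = Pᵢˢᵃᵗ/285.0.
  K_1 = 917.1/285.0 = 3.21789, K_2 = 86.4/285.0 = 0.30316, K_3 = 71.8/285.0 = 0.25193
Rachford–Rice: g(ψ) = Σ zᵢ(Kᵢ−1)/(1+ψ(Kᵢ−1)) = 0.
Feasibility: ΣzᵢKᵢ = 1.656, Σzᵢ/Kᵢ = 2.016 — both > 1, two phases present.
Newton iteration, ψ⁰ = 0.5:
  ψ = 0.500: g = -0.1000, g' = -1.174 → ψ = 0.415
  ψ = 0.415: g = -0.0005, g' = -1.171 → ψ = 0.414
Converged at ψ = 0.414.

ψ = 0.414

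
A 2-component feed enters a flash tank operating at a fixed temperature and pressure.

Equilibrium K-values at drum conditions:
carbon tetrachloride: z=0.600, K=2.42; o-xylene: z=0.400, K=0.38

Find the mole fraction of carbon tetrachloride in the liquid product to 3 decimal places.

Material balance + equilibrium reduce to Σ zᵢ(Kᵢ−1)/(1+β(Kᵢ−1)) = 0.
Feasibility: ΣzᵢKᵢ = 1.604, Σzᵢ/Kᵢ = 1.301 — both > 1, two phases present.
Newton–Raphson from β = 0.5:
  β = 0.500: g = 0.1388, g' = -0.737 → β = 0.688
  β = 0.688: g = -0.0019, g' = -0.777 → β = 0.686
Converged at β = 0.686.
Compositions from xᵢ = zᵢ/(1+β(Kᵢ−1)), yᵢ = Kᵢxᵢ:
  carbon tetrachloride: x = 0.304, y = 0.735
  o-xylene: x = 0.696, y = 0.265

x_carbon tetrachloride = 0.304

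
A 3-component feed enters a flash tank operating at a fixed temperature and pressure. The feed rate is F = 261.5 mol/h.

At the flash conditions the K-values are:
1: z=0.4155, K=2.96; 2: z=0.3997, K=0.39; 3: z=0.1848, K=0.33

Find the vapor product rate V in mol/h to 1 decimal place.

V = 94.7 mol/h

Rachford–Rice: g(V/F) = Σ zᵢ(Kᵢ−1)/(1+V/F(Kᵢ−1)) = 0.
Check two-phase: ΣzᵢKᵢ = 1.4467 > 1 and Σzᵢ/Kᵢ = 1.7252 > 1, so g(0) = 0.4467 > 0 and g(1) = -0.7252 < 0.
Newton–Raphson from V/F = 0.5:
  V/F = 0.5000: g = -0.12570, g' = -0.9026 → V/F = 0.3607
  V/F = 0.3607: g = 0.00118, g' = -0.9365 → V/F = 0.3620
Converged at V/F = 0.3620.
Then V = V/F·F = 0.3620·261.5 = 94.7 mol/h and L = F − V = 166.8 mol/h.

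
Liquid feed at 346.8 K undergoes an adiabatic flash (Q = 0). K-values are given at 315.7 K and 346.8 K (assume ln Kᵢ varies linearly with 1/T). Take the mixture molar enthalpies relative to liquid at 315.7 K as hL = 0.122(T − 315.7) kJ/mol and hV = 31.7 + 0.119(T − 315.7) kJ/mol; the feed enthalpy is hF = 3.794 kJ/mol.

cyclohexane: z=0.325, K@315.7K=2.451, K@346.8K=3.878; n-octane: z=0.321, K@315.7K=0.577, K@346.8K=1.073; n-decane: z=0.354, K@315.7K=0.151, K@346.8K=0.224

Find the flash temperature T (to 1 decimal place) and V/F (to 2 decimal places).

T = 319.8 K, V/F = 0.10

Adiabatic flash: solve Rachford–Rice at each trial T, then check hF = ψ·hV(T) + (1−ψ)·hL(T).
  T = 315.7 K: K = (2.451, 0.577, 0.151), RR gives ψ = 0.036, H_out = 1.150 kJ/mol
  T = 346.8 K: K = (3.878, 1.073, 0.224), RR gives ψ = 0.458, H_out = 18.270 kJ/mol
  T = 331.2 K: K = (3.114, 0.798, 0.186), RR gives ψ = 0.269, H_out = 10.407 kJ/mol
  T = 323.4 K: K = (2.769, 0.680, 0.168), RR gives ψ = 0.160, H_out = 6.006 kJ/mol
  T = 319.5 K: K = (2.605, 0.626, 0.159), RR gives ψ = 0.100, H_out = 3.628 kJ/mol
  T = 321.4 K: K = (2.684, 0.652, 0.163), RR gives ψ = 0.130, H_out = 4.805 kJ/mol
Linear interpolation between T = 319.5 (H_out = 3.628) and T = 321.4 (H_out = 4.805) on hF = 3.794 gives T ≈ 319.8 K, at which ψ = 0.10.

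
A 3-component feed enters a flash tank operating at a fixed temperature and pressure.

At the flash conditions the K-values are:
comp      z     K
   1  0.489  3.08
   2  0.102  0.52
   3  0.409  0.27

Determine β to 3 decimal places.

Material balance + equilibrium reduce to Σ zᵢ(Kᵢ−1)/(1+β(Kᵢ−1)) = 0.
Check two-phase: ΣzᵢKᵢ = 1.670 > 1 and Σzᵢ/Kᵢ = 1.870 > 1, so g(0) = 0.670 > 0 and g(1) = -0.870 < 0.
Newton–Raphson from β = 0.5:
  β = 0.500: g = -0.0360, g' = -1.090 → β = 0.467
Converged at β = 0.467.

β = 0.467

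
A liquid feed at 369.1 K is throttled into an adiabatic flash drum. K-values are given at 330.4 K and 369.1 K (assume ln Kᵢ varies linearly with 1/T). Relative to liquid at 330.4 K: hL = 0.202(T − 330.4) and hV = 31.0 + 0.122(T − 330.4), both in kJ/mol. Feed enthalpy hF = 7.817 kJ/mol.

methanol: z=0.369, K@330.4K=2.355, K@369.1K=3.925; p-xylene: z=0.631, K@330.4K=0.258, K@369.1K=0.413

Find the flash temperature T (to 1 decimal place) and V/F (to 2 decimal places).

Adiabatic flash: solve Rachford–Rice at each trial T, then check hF = ψ·hV(T) + (1−ψ)·hL(T).
  T = 330.4 K: K = (2.355, 0.258), RR gives ψ = 0.032, H_out = 0.980 kJ/mol
  T = 369.1 K: K = (3.925, 0.413), RR gives ψ = 0.413, H_out = 19.339 kJ/mol
  T = 349.8 K: K = (3.086, 0.331), RR gives ψ = 0.249, H_out = 11.249 kJ/mol
  T = 340.1 K: K = (2.706, 0.293), RR gives ψ = 0.152, H_out = 6.560 kJ/mol
  T = 345.0 K: K = (2.894, 0.312), RR gives ψ = 0.203, H_out = 9.011 kJ/mol
  T = 342.6 K: K = (2.801, 0.303), RR gives ψ = 0.179, H_out = 7.834 kJ/mol
  T = 341.4 K: K = (2.755, 0.298), RR gives ψ = 0.166, H_out = 7.230 kJ/mol
Linear interpolation between T = 341.4 (H_out = 7.230) and T = 342.6 (H_out = 7.834) on hF = 7.817 gives T ≈ 342.6 K, at which ψ = 0.18.

T = 342.6 K, V/F = 0.18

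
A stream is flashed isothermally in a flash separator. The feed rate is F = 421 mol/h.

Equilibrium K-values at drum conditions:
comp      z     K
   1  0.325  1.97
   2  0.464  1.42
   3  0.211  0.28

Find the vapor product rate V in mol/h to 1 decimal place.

Rachford–Rice: g(V/F) = Σ zᵢ(Kᵢ−1)/(1+V/F(Kᵢ−1)) = 0.
g(0) = ΣzᵢKᵢ − 1 = 0.358 and g(1) = 1 − Σzᵢ/Kᵢ = -0.245, so a root lies in (0, 1).
Iterate (Newton) starting at V/F = 0.46:
  V/F = 0.460: g = 0.1542, g' = -0.448 → V/F = 0.804
  V/F = 0.804: g = -0.0379, g' = -0.759 → V/F = 0.754
  V/F = 0.754: g = -0.0022, g' = -0.673 → V/F = 0.751
Converged at V/F = 0.751.
Then V = V/F·F = 0.7506·421 = 316.0 mol/h and L = F − V = 105.0 mol/h.

V = 316.0 mol/h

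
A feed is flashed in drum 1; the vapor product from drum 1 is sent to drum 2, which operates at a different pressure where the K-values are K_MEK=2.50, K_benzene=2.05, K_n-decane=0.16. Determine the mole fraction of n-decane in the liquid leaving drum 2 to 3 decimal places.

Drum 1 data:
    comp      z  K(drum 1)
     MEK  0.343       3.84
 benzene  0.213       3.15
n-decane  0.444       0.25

x_n-decane (drum 2) = 0.610

Drum 1:
Material balance + equilibrium reduce to Σ zᵢ(Kᵢ−1)/(1+ψ₁(Kᵢ−1)) = 0.
g(0) = ΣzᵢKᵢ − 1 = 1.099 and g(1) = 1 − Σzᵢ/Kᵢ = -0.933, so a root lies in (0, 1).
Newton–Raphson from ψ₁ = 0.49:
  ψ₁ = 0.490: g = 0.1038, g' = -1.341 → ψ₁ = 0.567
Converged at ψ₁ = 0.567.
Drum-1 compositions:
  MEK: x = 0.131, y = 0.505
  benzene: x = 0.096, y = 0.302
  n-decane: x = 0.773, y = 0.193
Drum-2 feed = drum-1 vapor: z₂ = (0.5045, 0.3023, 0.1932).
Drum 2:
Let ψ₂ = V/F and solve Σ zᵢ(Kᵢ−1)/(1+ψ₂(Kᵢ−1)) = 0.
g(0) = ΣzᵢKᵢ − 1 = 0.912 and g(1) = 1 − Σzᵢ/Kᵢ = -0.557, so a root lies in (0, 1).
Iterate (Newton) starting at ψ₂ = 0.66:
  ψ₂ = 0.660: g = 0.2037, g' = -1.089 → ψ₂ = 0.847
  ψ₂ = 0.847: g = -0.0610, g' = -1.950 → ψ₂ = 0.816
  ψ₂ = 0.816: g = -0.0041, g' = -1.702 → ψ₂ = 0.813
Converged at ψ₂ = 0.813.
  MEK: x = 0.227, y = 0.568
  benzene: x = 0.163, y = 0.334
  n-decane: x = 0.610, y = 0.098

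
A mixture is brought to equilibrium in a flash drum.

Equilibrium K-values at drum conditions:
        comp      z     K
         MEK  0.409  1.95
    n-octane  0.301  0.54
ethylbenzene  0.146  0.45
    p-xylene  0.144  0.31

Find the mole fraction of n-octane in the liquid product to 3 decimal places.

x_n-octane = 0.321

Material balance + equilibrium reduce to Σ zᵢ(Kᵢ−1)/(1+ψ(Kᵢ−1)) = 0.
g(0) = ΣzᵢKᵢ − 1 = 0.070 and g(1) = 1 − Σzᵢ/Kᵢ = -0.556, so a root lies in (0, 1).
Newton–Raphson from ψ = 0.5:
  ψ = 0.500: g = -0.1788, g' = -0.521 → ψ = 0.157
  ψ = 0.157: g = -0.0103, g' = -0.493 → ψ = 0.136
Converged at ψ = 0.136.
Compositions from xᵢ = zᵢ/(1+ψ(Kᵢ−1)), yᵢ = Kᵢxᵢ:
  MEK: x = 0.362, y = 0.706
  n-octane: x = 0.321, y = 0.173
  ethylbenzene: x = 0.158, y = 0.071
  p-xylene: x = 0.159, y = 0.049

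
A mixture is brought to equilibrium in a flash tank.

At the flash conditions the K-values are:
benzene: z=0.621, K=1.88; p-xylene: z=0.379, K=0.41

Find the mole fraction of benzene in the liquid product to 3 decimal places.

Let ψ = V/F and solve Σ zᵢ(Kᵢ−1)/(1+ψ(Kᵢ−1)) = 0.
g(0) = ΣzᵢKᵢ − 1 = 0.323 and g(1) = 1 − Σzᵢ/Kᵢ = -0.255, so a root lies in (0, 1).
Binary case is linear: z₁(K₁−1)(1+ψ(K₂−1)) + z₂(K₂−1)(1+ψ(K₁−1)) = 0
⇒ ψ = [z₁(K₁−1)+z₂(K₂−1)] / [−(K₁−1)(K₂−1)] = 0.3229/0.5192 = 0.622
Compositions from xᵢ = zᵢ/(1+ψ(Kᵢ−1)), yᵢ = Kᵢxᵢ:
  benzene: x = 0.401, y = 0.755
  p-xylene: x = 0.599, y = 0.245

x_benzene = 0.401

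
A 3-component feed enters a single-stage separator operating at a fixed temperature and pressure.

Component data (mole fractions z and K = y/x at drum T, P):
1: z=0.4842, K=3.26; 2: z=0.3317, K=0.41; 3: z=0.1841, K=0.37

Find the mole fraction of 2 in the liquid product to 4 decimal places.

x_2 = 0.5009

Let ψ = V/F and solve Σ zᵢ(Kᵢ−1)/(1+ψ(Kᵢ−1)) = 0.
g(0) = ΣzᵢKᵢ − 1 = 0.7826 and g(1) = 1 − Σzᵢ/Kᵢ = -0.4551, so a root lies in (0, 1).
Newton–Raphson from ψ = 0.5:
  ψ = 0.5000: g = 0.06684, g' = -0.9331 → ψ = 0.5716
  ψ = 0.5716: g = 0.00091, g' = -0.9122 → ψ = 0.5726
Converged at ψ = 0.5726.
Compositions from xᵢ = zᵢ/(1+ψ(Kᵢ−1)), yᵢ = Kᵢxᵢ:
  1: x = 0.2111, y = 0.6881
  2: x = 0.5009, y = 0.2054
  3: x = 0.2880, y = 0.1066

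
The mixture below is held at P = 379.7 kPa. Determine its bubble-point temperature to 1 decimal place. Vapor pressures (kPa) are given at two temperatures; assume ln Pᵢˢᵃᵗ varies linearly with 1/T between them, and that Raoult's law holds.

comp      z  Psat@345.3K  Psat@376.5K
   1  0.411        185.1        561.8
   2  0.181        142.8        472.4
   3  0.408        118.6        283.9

T = 372.4 K

Bubble-point temperature: ΣzᵢPᵢˢᵃᵗ(T) = P. Interpolate ln Pᵢˢᵃᵗ = aᵢ + bᵢ/T.
  T = 345.3 K: ΣzᵢPᵢˢᵃᵗ = 150.31 kPa
  T = 376.5 K: ΣzᵢPᵢˢᵃᵗ = 432.24 kPa
  T = 360.9 K: ΣzᵢPᵢˢᵃᵗ = 260.29 kPa
  T = 368.7 K: ΣzᵢPᵢˢᵃᵗ = 337.08 kPa
  T = 372.6 K: ΣzᵢPᵢˢᵃᵗ = 382.16 kPa
  T = 370.6 K: ΣzᵢPᵢˢᵃᵗ = 358.45 kPa
Interpolating between 370.6 K and 372.6 K gives T ≈ 372.4 K.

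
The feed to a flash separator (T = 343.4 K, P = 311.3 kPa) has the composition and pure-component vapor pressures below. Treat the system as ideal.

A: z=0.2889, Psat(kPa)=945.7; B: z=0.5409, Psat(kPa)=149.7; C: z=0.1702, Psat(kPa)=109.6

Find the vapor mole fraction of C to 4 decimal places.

Raoult's law: Kᵢ = Pᵢˢᵃᵗ/P = Pᵢˢᵃᵗ/311.3.
  K_A = 945.7/311.3 = 3.037906, K_B = 149.7/311.3 = 0.480887, K_C = 109.6/311.3 = 0.352072
Rachford–Rice: g(ψ) = Σ zᵢ(Kᵢ−1)/(1+ψ(Kᵢ−1)) = 0.
g(0) = ΣzᵢKᵢ − 1 = 0.1977 and g(1) = 1 − Σzᵢ/Kᵢ = -0.7033, so a root lies in (0, 1).
Newton iteration, ψ⁰ = 0.65:
  ψ = 0.6500: g = -0.36103, g' = -0.7673 → ψ = 0.1795
  ψ = 0.1795: g = -0.00335, g' = -0.9120 → ψ = 0.1758
Converged at ψ = 0.1758.
Compositions from xᵢ = zᵢ/(1+ψ(Kᵢ−1)), yᵢ = Kᵢxᵢ:
  A: x = 0.2127, y = 0.6461
  B: x = 0.5952, y = 0.2862
  C: x = 0.1921, y = 0.0676

y_C = 0.0676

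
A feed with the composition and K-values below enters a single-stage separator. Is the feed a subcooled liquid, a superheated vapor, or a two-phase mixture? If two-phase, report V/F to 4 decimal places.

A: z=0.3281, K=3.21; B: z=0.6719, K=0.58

two-phase, V/F = 0.4772

ΣzᵢKᵢ = 1.4429; Σzᵢ/Kᵢ = 1.2607.
Both exceed 1, so a two-phase solution exists.
Material balance + equilibrium reduce to Σ zᵢ(Kᵢ−1)/(1+ψ(Kᵢ−1)) = 0.
Iterate (Newton) starting at ψ = 0.5:
  ψ = 0.5000: g = -0.01275, g' = -0.5516 → ψ = 0.4769
  ψ = 0.4769: g = 0.00015, g' = -0.5652 → ψ = 0.4772
Converged at ψ = 0.4772.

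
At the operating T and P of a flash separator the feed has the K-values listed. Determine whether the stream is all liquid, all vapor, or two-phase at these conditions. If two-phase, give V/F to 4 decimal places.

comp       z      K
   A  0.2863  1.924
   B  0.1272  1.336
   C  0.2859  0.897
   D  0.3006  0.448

ΣzᵢKᵢ = 1.1119; Σzᵢ/Kᵢ = 1.2337.
Both exceed 1, so a two-phase solution exists.
Let ψ = V/F and solve Σ zᵢ(Kᵢ−1)/(1+ψ(Kᵢ−1)) = 0.
Iterate (Newton) starting at ψ = 0.5:
  ψ = 0.5000: g = -0.04270, g' = -0.3030 → ψ = 0.3591
  ψ = 0.3591: g = -0.00076, g' = -0.2950 → ψ = 0.3565
Converged at ψ = 0.3565.

two-phase, V/F = 0.3565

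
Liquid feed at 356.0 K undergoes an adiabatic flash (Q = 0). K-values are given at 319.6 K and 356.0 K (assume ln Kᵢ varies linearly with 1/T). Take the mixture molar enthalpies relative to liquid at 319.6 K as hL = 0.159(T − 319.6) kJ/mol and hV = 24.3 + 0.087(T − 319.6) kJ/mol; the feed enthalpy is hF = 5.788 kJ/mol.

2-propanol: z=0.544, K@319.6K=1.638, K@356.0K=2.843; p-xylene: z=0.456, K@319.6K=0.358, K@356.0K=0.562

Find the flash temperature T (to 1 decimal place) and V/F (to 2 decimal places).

Adiabatic flash: solve Rachford–Rice at each trial T, then check hF = ψ·hV(T) + (1−ψ)·hL(T).
  T = 319.6 K: K = (1.638, 0.358), RR gives ψ = 0.133, H_out = 3.223 kJ/mol
  T = 356.0 K: K = (2.843, 0.562), RR gives ψ = 0.995, H_out = 27.349 kJ/mol
  T = 337.8 K: K = (2.190, 0.454), RR gives ψ = 0.613, H_out = 16.993 kJ/mol
  T = 328.7 K: K = (1.902, 0.404), RR gives ψ = 0.408, H_out = 11.090 kJ/mol
  T = 324.1 K: K = (1.765, 0.381), RR gives ψ = 0.282, H_out = 7.488 kJ/mol
  T = 321.9 K: K = (1.702, 0.369), RR gives ψ = 0.214, H_out = 5.518 kJ/mol
Linear interpolation between T = 321.9 (H_out = 5.518) and T = 324.1 (H_out = 7.488) on hF = 5.788 gives T ≈ 322.2 K, at which ψ = 0.22.

T = 322.2 K, V/F = 0.22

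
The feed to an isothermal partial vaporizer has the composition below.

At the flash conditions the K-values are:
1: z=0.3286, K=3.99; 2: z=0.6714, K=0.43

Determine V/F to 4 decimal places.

Binary case is linear: z₁(K₁−1)(1+V/F(K₂−1)) + z₂(K₂−1)(1+V/F(K₁−1)) = 0
⇒ V/F = [z₁(K₁−1)+z₂(K₂−1)] / [−(K₁−1)(K₂−1)] = 0.59982/1.70430 = 0.3519

V/F = 0.3519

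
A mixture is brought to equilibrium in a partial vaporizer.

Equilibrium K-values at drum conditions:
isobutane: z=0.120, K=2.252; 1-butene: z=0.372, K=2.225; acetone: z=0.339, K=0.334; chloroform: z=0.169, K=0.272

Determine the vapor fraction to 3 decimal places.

ψ = 0.304

Let ψ = V/F and solve Σ zᵢ(Kᵢ−1)/(1+ψ(Kᵢ−1)) = 0.
g(0) = ΣzᵢKᵢ − 1 = 0.257 and g(1) = 1 − Σzᵢ/Kᵢ = -0.857, so a root lies in (0, 1).
Iterate (Newton) starting at ψ = 0.5:
  ψ = 0.500: g = -0.1569, g' = -0.845 → ψ = 0.314
  ψ = 0.314: g = -0.0083, g' = -0.779 → ψ = 0.304
Converged at ψ = 0.304.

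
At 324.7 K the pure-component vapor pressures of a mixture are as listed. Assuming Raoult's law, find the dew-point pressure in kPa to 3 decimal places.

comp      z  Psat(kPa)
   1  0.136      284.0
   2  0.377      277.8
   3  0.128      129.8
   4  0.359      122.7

At the dew point ψ → 1, so Σzᵢ/Kᵢ = 1 with Kᵢ = Pᵢˢᵃᵗ/P ⇒ 1/P = Σzᵢ/Pᵢˢᵃᵗ.
1/P = 0.136/284.0 + 0.377/277.8 + 0.128/129.8 + 0.359/122.7 = 0.005748 ⇒ P = 173.976 kPa

Pdew = 173.976 kPa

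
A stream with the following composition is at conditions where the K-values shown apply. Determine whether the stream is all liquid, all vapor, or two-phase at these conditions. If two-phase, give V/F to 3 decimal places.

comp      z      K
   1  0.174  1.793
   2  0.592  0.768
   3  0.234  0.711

all liquid

ΣzᵢKᵢ = 0.933; Σzᵢ/Kᵢ = 1.197.
Since ΣzᵢKᵢ < 1 the mixture is below its bubble point — single liquid phase.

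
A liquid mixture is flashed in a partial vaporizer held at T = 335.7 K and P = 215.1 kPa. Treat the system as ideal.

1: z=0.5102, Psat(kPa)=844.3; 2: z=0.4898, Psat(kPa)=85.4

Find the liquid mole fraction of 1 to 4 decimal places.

Raoult's law: Kᵢ = Pᵢˢᵃᵗ/P = Pᵢˢᵃᵗ/215.1.
  K_1 = 844.3/215.1 = 3.925151, K_2 = 85.4/215.1 = 0.397025
Binary case is linear: z₁(K₁−1)(1+ψ(K₂−1)) + z₂(K₂−1)(1+ψ(K₁−1)) = 0
⇒ ψ = [z₁(K₁−1)+z₂(K₂−1)] / [−(K₁−1)(K₂−1)] = 1.19707/1.76379 = 0.6787
Compositions from xᵢ = zᵢ/(1+ψ(Kᵢ−1)), yᵢ = Kᵢxᵢ:
  1: x = 0.1709, y = 0.6708
  2: x = 0.8291, y = 0.3292

x_1 = 0.1709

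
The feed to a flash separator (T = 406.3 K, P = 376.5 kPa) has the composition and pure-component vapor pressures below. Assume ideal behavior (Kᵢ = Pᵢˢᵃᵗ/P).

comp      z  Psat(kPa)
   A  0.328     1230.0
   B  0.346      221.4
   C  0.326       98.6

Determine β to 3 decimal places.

Raoult's law: Kᵢ = Pᵢˢᵃᵗ/P = Pᵢˢᵃᵗ/376.5.
  K_A = 1230.0/376.5 = 3.26693, K_B = 221.4/376.5 = 0.58805, K_C = 98.6/376.5 = 0.26189
Rachford–Rice: g(β) = Σ zᵢ(Kᵢ−1)/(1+β(Kᵢ−1)) = 0.
Check two-phase: ΣzᵢKᵢ = 1.360 > 1 and Σzᵢ/Kᵢ = 1.934 > 1, so g(0) = 0.360 > 0 and g(1) = -0.934 < 0.
Iterate (Newton) starting at β = 0.5:
  β = 0.500: g = -0.2124, g' = -0.910 → β = 0.267
  β = 0.267: g = 0.0038, g' = -1.004 → β = 0.270
Converged at β = 0.270.

β = 0.270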